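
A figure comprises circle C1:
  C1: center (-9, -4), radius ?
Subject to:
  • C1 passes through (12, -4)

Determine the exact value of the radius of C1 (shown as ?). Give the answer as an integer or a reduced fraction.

1. [C1∋P]  r_C1² − 441 = 0  ⇒  r_C1 = 21 (r>0 drops 1)

21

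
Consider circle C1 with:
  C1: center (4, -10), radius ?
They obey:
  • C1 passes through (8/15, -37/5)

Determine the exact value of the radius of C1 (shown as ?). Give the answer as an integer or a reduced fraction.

13/3

1. [C1∋P]  r_C1² − 169/9 = 0  ⇒  r_C1 = 13/3 (r>0 drops 1)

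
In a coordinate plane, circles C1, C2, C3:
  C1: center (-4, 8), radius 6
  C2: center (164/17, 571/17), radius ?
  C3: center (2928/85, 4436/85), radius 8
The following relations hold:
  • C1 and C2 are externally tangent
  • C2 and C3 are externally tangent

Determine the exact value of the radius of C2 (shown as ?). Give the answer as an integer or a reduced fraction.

23

1. [ext C1·C2]  r_C2² + 12r_C2 − 805 = 0  ⇒  r_C2 = 23 (r>0 drops 1)
2. [ext C2·C3]  r_C2² + 16r_C2 − 897 = 0  ⇒  r_C2 = 23 (r>0 drops 1)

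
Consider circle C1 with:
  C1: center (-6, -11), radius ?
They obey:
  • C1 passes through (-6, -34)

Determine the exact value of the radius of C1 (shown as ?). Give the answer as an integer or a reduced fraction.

23

1. [C1∋P]  r_C1² − 529 = 0  ⇒  r_C1 = 23 (r>0 drops 1)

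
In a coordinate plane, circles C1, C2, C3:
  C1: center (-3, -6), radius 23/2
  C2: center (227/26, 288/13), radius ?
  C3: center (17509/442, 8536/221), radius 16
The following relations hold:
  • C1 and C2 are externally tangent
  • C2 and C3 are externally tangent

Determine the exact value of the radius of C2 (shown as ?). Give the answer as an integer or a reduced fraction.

1. [ext C1·C2]  r_C2² + 23r_C2 − 798 = 0  ⇒  r_C2 = 19 (r>0 drops 1)
2. [ext C2·C3]  r_C2² + 32r_C2 − 969 = 0  ⇒  r_C2 = 19 (r>0 drops 1)

19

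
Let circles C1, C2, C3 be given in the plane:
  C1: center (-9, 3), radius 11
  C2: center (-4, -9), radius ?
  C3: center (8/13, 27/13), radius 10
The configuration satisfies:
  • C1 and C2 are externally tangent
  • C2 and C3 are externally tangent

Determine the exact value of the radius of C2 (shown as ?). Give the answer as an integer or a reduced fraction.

1. [ext C1·C2]  r_C2² + 22r_C2 − 48 = 0  ⇒  r_C2 = 2 (r>0 drops 1)
2. [ext C2·C3]  r_C2² + 20r_C2 − 44 = 0  ⇒  r_C2 = 2 (r>0 drops 1)

2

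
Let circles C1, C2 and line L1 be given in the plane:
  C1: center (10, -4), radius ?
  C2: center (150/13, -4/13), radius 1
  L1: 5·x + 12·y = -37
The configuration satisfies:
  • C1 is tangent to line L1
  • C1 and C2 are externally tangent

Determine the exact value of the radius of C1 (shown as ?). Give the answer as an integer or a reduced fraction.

3

1. [C1‖L1]  r_C1² − 9 = 0  ⇒  r_C1 = 3 (r>0 drops 1)
2. [ext C1·C2]  r_C1² + 2r_C1 − 15 = 0  ⇒  r_C1 = 3 (r>0 drops 1)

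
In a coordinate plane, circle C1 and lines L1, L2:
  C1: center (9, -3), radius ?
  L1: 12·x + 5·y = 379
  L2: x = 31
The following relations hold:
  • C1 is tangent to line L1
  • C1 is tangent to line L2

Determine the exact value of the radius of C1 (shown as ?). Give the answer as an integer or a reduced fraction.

22

1. [C1‖L1]  r_C1² − 484 = 0  ⇒  r_C1 = 22 (r>0 drops 1)
2. [C1‖L2]  r_C1² − 484 = 0  ⇒  r_C1 = 22 (r>0 drops 1)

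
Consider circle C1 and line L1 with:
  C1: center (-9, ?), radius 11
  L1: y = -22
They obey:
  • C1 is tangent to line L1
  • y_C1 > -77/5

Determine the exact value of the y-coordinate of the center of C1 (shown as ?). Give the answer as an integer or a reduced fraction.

1. [C1‖L1]  y_C1² + 44y_C1 + 363 = 0  ⇒  y_C1 = -33 or -11
2. given y_C1 > -77/5: keep -11

-11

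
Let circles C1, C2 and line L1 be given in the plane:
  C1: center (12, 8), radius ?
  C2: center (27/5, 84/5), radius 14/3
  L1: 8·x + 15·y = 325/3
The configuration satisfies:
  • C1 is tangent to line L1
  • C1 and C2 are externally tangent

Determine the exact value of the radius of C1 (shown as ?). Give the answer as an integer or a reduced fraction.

1. [C1‖L1]  r_C1² − 361/9 = 0  ⇒  r_C1 = 19/3 (r>0 drops 1)
2. [ext C1·C2]  r_C1² + (28/3)r_C1 − 893/9 = 0  ⇒  r_C1 = 19/3 (r>0 drops 1)

19/3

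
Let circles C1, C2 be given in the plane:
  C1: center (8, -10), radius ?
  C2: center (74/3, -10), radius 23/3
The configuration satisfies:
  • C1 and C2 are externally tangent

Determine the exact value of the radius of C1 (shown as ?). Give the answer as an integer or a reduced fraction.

1. [ext C1·C2]  r_C1² + (46/3)r_C1 − 219 = 0  ⇒  r_C1 = 9 (r>0 drops 1)

9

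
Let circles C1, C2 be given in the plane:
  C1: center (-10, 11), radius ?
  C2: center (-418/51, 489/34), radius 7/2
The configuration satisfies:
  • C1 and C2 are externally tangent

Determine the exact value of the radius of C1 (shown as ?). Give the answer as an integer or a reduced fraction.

1. [ext C1·C2]  r_C1² + 7r_C1 − 22/9 = 0  ⇒  r_C1 = 1/3 (r>0 drops 1)

1/3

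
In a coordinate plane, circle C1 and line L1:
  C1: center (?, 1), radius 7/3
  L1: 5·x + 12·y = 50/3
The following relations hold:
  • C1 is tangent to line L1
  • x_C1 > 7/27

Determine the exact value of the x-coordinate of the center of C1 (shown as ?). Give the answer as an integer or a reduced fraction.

1. [C1‖L1]  x_C1² − (28/15)x_C1 − 539/15 = 0  ⇒  x_C1 = -77/15 or 7
2. given x_C1 > 7/27: keep 7

7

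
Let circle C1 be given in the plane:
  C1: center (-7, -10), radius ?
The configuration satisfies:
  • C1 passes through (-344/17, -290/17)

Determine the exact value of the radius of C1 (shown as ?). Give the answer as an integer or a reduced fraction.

15

1. [C1∋P]  r_C1² − 225 = 0  ⇒  r_C1 = 15 (r>0 drops 1)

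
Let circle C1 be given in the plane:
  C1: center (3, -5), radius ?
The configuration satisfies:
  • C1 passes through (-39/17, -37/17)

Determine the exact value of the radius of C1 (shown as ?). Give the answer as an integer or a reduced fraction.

1. [C1∋P]  r_C1² − 36 = 0  ⇒  r_C1 = 6 (r>0 drops 1)

6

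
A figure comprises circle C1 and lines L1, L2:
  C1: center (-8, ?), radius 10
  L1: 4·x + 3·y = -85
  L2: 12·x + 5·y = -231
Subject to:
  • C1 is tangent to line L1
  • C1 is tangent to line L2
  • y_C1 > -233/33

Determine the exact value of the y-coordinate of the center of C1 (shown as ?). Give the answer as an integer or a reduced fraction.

1. [C1‖L1]  y_C1² + (106/3)y_C1 + 103/3 = 0  ⇒  y_C1 = -103/3 or -1
2. [C1‖L2]  y_C1² + 54y_C1 + 53 = 0  ⇒  y_C1 = -53 or -1

-1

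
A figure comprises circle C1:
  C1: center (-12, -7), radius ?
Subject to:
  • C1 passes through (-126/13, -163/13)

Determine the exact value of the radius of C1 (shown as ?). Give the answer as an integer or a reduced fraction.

1. [C1∋P]  r_C1² − 36 = 0  ⇒  r_C1 = 6 (r>0 drops 1)

6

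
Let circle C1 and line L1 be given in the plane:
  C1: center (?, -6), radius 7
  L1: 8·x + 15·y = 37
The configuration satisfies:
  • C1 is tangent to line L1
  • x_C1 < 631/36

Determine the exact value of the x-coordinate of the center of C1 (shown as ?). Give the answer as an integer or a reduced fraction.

1. [C1‖L1]  x_C1² − (127/4)x_C1 + 123/4 = 0  ⇒  x_C1 = 1 or 123/4
2. given x_C1 < 631/36: keep 1

1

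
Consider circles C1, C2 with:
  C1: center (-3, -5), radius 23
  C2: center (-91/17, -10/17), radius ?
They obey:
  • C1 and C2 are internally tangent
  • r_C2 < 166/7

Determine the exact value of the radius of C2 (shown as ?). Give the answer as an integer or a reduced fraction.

18

1. [int C1,C2]  r_C2² − 46r_C2 + 504 = 0  ⇒  r_C2 = 18 or 28
2. given r_C2 < 166/7: keep 18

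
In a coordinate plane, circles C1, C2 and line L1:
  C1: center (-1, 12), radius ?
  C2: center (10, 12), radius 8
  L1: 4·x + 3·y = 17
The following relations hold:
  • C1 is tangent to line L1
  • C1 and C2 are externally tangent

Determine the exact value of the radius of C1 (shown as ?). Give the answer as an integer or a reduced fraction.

1. [C1‖L1]  r_C1² − 9 = 0  ⇒  r_C1 = 3 (r>0 drops 1)
2. [ext C1·C2]  r_C1² + 16r_C1 − 57 = 0  ⇒  r_C1 = 3 (r>0 drops 1)

3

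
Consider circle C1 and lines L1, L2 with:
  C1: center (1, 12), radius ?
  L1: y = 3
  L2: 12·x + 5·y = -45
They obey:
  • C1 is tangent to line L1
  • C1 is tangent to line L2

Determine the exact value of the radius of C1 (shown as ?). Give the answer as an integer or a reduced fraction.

9

1. [C1‖L1]  r_C1² − 81 = 0  ⇒  r_C1 = 9 (r>0 drops 1)
2. [C1‖L2]  r_C1² − 81 = 0  ⇒  r_C1 = 9 (r>0 drops 1)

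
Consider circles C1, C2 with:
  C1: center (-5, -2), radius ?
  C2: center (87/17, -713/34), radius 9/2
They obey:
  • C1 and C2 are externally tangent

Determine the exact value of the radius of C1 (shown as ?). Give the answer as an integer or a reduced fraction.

17

1. [ext C1·C2]  r_C1² + 9r_C1 − 442 = 0  ⇒  r_C1 = 17 (r>0 drops 1)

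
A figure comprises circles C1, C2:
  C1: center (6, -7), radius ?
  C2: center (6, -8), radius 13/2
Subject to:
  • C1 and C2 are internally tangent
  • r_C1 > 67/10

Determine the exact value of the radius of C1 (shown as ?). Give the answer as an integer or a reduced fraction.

1. [int C1,C2]  r_C1² − 13r_C1 + 165/4 = 0  ⇒  r_C1 = 11/2 or 15/2
2. given r_C1 > 67/10: keep 15/2

15/2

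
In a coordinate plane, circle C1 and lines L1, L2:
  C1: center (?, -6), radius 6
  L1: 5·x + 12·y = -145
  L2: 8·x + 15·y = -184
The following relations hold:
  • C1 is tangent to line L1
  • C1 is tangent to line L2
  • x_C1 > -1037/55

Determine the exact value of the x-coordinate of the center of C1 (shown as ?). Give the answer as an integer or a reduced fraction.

1

1. [C1‖L1]  x_C1² + (146/5)x_C1 − 151/5 = 0  ⇒  x_C1 = -151/5 or 1
2. [C1‖L2]  x_C1² + (47/2)x_C1 − 49/2 = 0  ⇒  x_C1 = -49/2 or 1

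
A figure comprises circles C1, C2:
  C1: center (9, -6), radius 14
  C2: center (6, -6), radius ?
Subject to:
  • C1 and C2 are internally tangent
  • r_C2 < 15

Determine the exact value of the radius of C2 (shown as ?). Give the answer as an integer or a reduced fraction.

11

1. [int C1,C2]  r_C2² − 28r_C2 + 187 = 0  ⇒  r_C2 = 11 or 17
2. given r_C2 < 15: keep 11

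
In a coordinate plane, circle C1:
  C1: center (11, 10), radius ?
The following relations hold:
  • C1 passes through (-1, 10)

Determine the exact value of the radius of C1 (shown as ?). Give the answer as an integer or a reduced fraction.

12

1. [C1∋P]  r_C1² − 144 = 0  ⇒  r_C1 = 12 (r>0 drops 1)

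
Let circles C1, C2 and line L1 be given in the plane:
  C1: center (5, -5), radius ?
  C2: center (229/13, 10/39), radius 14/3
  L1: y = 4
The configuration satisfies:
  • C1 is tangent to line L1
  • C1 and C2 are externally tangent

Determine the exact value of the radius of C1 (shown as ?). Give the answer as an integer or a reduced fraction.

1. [C1‖L1]  r_C1² − 81 = 0  ⇒  r_C1 = 9 (r>0 drops 1)
2. [ext C1·C2]  r_C1² + (28/3)r_C1 − 165 = 0  ⇒  r_C1 = 9 (r>0 drops 1)

9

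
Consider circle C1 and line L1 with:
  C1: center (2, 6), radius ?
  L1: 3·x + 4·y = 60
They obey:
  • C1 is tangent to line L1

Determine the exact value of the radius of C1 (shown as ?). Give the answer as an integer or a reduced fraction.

1. [C1‖L1]  r_C1² − 36 = 0  ⇒  r_C1 = 6 (r>0 drops 1)

6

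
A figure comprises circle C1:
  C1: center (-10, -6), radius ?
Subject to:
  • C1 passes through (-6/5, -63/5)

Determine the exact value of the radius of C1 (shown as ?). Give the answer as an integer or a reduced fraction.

11

1. [C1∋P]  r_C1² − 121 = 0  ⇒  r_C1 = 11 (r>0 drops 1)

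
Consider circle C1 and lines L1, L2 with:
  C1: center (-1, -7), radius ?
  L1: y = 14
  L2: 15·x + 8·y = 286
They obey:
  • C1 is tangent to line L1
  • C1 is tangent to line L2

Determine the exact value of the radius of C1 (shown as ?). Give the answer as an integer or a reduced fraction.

1. [C1‖L1]  r_C1² − 441 = 0  ⇒  r_C1 = 21 (r>0 drops 1)
2. [C1‖L2]  r_C1² − 441 = 0  ⇒  r_C1 = 21 (r>0 drops 1)

21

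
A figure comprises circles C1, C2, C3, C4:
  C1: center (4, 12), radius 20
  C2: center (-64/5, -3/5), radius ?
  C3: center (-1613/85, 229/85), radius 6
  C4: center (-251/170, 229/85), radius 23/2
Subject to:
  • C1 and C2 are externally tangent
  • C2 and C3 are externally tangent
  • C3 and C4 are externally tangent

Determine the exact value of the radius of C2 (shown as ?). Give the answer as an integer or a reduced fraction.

1. [ext C1·C2]  r_C2² + 40r_C2 − 41 = 0  ⇒  r_C2 = 1 (r>0 drops 1)
2. [ext C2·C3]  r_C2² + 12r_C2 − 13 = 0  ⇒  r_C2 = 1 (r>0 drops 1)

1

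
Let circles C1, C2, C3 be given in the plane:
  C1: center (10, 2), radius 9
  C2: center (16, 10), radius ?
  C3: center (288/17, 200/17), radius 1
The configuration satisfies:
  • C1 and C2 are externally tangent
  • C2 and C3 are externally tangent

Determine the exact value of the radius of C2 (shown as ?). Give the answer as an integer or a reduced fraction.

1. [ext C1·C2]  r_C2² + 18r_C2 − 19 = 0  ⇒  r_C2 = 1 (r>0 drops 1)
2. [ext C2·C3]  r_C2² + 2r_C2 − 3 = 0  ⇒  r_C2 = 1 (r>0 drops 1)

1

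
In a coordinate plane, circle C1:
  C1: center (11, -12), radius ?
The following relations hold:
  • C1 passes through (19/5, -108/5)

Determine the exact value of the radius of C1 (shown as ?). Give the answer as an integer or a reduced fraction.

12

1. [C1∋P]  r_C1² − 144 = 0  ⇒  r_C1 = 12 (r>0 drops 1)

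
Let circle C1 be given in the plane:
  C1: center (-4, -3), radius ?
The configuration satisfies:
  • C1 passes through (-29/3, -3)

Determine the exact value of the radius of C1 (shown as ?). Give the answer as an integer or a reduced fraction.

1. [C1∋P]  r_C1² − 289/9 = 0  ⇒  r_C1 = 17/3 (r>0 drops 1)

17/3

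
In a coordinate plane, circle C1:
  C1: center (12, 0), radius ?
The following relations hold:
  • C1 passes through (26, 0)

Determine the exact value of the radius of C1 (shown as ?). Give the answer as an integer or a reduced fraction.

1. [C1∋P]  r_C1² − 196 = 0  ⇒  r_C1 = 14 (r>0 drops 1)

14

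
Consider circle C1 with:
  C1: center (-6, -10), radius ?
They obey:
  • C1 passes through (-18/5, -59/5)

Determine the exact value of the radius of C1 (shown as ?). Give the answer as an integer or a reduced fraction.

3

1. [C1∋P]  r_C1² − 9 = 0  ⇒  r_C1 = 3 (r>0 drops 1)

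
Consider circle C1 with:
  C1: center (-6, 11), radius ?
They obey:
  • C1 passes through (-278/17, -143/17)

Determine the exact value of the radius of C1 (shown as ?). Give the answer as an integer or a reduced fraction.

22

1. [C1∋P]  r_C1² − 484 = 0  ⇒  r_C1 = 22 (r>0 drops 1)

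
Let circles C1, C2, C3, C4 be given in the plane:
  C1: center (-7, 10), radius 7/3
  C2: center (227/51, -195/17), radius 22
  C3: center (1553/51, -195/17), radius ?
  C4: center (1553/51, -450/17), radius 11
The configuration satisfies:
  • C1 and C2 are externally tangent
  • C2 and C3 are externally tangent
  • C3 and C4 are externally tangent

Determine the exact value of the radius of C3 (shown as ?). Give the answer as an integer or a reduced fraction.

1. [ext C2·C3]  r_C3² + 44r_C3 − 192 = 0  ⇒  r_C3 = 4 (r>0 drops 1)
2. [ext C3·C4]  r_C3² + 22r_C3 − 104 = 0  ⇒  r_C3 = 4 (r>0 drops 1)

4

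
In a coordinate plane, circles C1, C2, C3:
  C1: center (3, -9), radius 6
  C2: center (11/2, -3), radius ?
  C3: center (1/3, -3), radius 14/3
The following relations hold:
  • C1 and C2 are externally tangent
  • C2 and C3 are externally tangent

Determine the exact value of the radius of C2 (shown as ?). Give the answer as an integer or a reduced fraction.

1. [ext C1·C2]  r_C2² + 12r_C2 − 25/4 = 0  ⇒  r_C2 = 1/2 (r>0 drops 1)
2. [ext C2·C3]  r_C2² + (28/3)r_C2 − 59/12 = 0  ⇒  r_C2 = 1/2 (r>0 drops 1)

1/2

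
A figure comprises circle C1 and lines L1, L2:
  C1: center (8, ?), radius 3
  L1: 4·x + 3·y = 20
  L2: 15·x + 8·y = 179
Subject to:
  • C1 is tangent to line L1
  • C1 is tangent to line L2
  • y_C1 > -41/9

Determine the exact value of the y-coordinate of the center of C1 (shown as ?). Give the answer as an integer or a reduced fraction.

1

1. [C1‖L1]  y_C1² + 8y_C1 − 9 = 0  ⇒  y_C1 = -9 or 1
2. [C1‖L2]  y_C1² − (59/4)y_C1 + 55/4 = 0  ⇒  y_C1 = 1 or 55/4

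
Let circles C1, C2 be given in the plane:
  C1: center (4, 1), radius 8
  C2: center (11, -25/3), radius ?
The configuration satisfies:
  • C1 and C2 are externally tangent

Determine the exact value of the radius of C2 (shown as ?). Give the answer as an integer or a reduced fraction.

11/3

1. [ext C1·C2]  r_C2² + 16r_C2 − 649/9 = 0  ⇒  r_C2 = 11/3 (r>0 drops 1)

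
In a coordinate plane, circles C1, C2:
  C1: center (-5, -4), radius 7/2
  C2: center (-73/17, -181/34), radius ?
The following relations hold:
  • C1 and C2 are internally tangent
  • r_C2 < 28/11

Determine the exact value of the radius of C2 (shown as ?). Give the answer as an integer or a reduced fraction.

1. [int C1,C2]  r_C2² − 7r_C2 + 10 = 0  ⇒  r_C2 = 2 or 5
2. given r_C2 < 28/11: keep 2

2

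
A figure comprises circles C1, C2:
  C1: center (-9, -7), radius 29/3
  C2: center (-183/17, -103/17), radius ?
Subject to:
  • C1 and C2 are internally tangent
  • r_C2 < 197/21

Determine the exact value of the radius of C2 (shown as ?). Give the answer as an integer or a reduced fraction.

23/3

1. [int C1,C2]  r_C2² − (58/3)r_C2 + 805/9 = 0  ⇒  r_C2 = 23/3 or 35/3
2. given r_C2 < 197/21: keep 23/3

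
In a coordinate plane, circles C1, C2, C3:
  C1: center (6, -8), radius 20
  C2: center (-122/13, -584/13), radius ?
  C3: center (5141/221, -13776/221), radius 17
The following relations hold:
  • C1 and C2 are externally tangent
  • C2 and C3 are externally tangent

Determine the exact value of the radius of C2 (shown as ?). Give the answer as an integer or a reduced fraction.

1. [ext C1·C2]  r_C2² + 40r_C2 − 1200 = 0  ⇒  r_C2 = 20 (r>0 drops 1)
2. [ext C2·C3]  r_C2² + 34r_C2 − 1080 = 0  ⇒  r_C2 = 20 (r>0 drops 1)

20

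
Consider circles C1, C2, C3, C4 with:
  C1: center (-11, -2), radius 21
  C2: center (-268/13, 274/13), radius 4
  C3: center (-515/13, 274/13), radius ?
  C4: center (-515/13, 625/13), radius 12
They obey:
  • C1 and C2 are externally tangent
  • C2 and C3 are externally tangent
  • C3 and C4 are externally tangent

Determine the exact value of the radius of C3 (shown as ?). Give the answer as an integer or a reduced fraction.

15

1. [ext C2·C3]  r_C3² + 8r_C3 − 345 = 0  ⇒  r_C3 = 15 (r>0 drops 1)
2. [ext C3·C4]  r_C3² + 24r_C3 − 585 = 0  ⇒  r_C3 = 15 (r>0 drops 1)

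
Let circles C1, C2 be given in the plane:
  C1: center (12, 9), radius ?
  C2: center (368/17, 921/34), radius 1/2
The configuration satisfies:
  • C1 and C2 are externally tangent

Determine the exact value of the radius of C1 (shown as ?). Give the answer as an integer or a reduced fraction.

1. [ext C1·C2]  r_C1² + 1r_C1 − 420 = 0  ⇒  r_C1 = 20 (r>0 drops 1)

20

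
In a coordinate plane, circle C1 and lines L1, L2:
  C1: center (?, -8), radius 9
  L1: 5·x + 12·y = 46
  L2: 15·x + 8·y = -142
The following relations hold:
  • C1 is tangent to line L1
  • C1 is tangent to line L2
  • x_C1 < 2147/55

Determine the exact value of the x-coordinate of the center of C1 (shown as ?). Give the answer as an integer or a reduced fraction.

1. [C1‖L1]  x_C1² − (284/5)x_C1 + 259 = 0  ⇒  x_C1 = 5 or 259/5
2. [C1‖L2]  x_C1² + (52/5)x_C1 − 77 = 0  ⇒  x_C1 = -77/5 or 5

5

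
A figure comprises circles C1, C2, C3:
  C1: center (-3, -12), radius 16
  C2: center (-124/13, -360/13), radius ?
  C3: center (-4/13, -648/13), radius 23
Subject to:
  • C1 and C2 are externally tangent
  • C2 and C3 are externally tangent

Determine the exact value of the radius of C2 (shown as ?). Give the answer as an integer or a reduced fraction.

1

1. [ext C1·C2]  r_C2² + 32r_C2 − 33 = 0  ⇒  r_C2 = 1 (r>0 drops 1)
2. [ext C2·C3]  r_C2² + 46r_C2 − 47 = 0  ⇒  r_C2 = 1 (r>0 drops 1)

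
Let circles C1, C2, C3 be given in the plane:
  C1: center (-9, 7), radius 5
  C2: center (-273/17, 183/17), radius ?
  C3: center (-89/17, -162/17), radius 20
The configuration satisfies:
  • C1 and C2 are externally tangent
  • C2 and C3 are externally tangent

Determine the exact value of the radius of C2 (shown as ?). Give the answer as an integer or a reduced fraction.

3

1. [ext C1·C2]  r_C2² + 10r_C2 − 39 = 0  ⇒  r_C2 = 3 (r>0 drops 1)
2. [ext C2·C3]  r_C2² + 40r_C2 − 129 = 0  ⇒  r_C2 = 3 (r>0 drops 1)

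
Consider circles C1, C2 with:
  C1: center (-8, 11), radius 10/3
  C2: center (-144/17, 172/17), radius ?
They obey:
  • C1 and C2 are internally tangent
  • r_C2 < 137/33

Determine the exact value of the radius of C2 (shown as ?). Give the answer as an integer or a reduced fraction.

1. [int C1,C2]  r_C2² − (20/3)r_C2 + 91/9 = 0  ⇒  r_C2 = 7/3 or 13/3
2. given r_C2 < 137/33: keep 7/3

7/3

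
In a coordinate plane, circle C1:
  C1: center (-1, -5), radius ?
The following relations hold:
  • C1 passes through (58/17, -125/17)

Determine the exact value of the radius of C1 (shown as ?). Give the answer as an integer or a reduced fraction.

5

1. [C1∋P]  r_C1² − 25 = 0  ⇒  r_C1 = 5 (r>0 drops 1)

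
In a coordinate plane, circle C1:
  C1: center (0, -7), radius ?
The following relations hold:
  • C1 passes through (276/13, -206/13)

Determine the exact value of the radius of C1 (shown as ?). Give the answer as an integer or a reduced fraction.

23

1. [C1∋P]  r_C1² − 529 = 0  ⇒  r_C1 = 23 (r>0 drops 1)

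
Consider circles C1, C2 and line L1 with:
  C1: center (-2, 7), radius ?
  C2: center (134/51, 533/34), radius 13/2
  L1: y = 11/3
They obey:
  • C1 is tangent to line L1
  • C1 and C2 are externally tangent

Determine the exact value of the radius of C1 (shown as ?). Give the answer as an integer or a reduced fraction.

10/3

1. [C1‖L1]  r_C1² − 100/9 = 0  ⇒  r_C1 = 10/3 (r>0 drops 1)
2. [ext C1·C2]  r_C1² + 13r_C1 − 490/9 = 0  ⇒  r_C1 = 10/3 (r>0 drops 1)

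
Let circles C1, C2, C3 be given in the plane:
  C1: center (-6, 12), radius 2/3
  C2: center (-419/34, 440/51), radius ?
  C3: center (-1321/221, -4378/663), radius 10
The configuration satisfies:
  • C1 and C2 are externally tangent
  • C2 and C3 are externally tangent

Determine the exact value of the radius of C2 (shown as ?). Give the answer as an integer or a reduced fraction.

1. [ext C1·C2]  r_C2² + (4/3)r_C2 − 611/12 = 0  ⇒  r_C2 = 13/2 (r>0 drops 1)
2. [ext C2·C3]  r_C2² + 20r_C2 − 689/4 = 0  ⇒  r_C2 = 13/2 (r>0 drops 1)

13/2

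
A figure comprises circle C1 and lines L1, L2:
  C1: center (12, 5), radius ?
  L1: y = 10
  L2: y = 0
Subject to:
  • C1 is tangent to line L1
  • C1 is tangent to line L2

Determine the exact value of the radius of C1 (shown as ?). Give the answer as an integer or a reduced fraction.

5

1. [C1‖L1]  r_C1² − 25 = 0  ⇒  r_C1 = 5 (r>0 drops 1)
2. [C1‖L2]  r_C1² − 25 = 0  ⇒  r_C1 = 5 (r>0 drops 1)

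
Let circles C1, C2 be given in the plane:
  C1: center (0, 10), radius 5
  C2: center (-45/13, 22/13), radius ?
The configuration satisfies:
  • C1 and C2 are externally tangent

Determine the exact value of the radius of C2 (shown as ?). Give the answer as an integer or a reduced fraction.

4

1. [ext C1·C2]  r_C2² + 10r_C2 − 56 = 0  ⇒  r_C2 = 4 (r>0 drops 1)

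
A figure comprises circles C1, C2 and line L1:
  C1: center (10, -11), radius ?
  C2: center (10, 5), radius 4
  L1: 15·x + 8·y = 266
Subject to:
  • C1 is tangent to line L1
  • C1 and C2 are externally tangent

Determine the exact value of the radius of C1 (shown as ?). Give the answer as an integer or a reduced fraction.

1. [C1‖L1]  r_C1² − 144 = 0  ⇒  r_C1 = 12 (r>0 drops 1)
2. [ext C1·C2]  r_C1² + 8r_C1 − 240 = 0  ⇒  r_C1 = 12 (r>0 drops 1)

12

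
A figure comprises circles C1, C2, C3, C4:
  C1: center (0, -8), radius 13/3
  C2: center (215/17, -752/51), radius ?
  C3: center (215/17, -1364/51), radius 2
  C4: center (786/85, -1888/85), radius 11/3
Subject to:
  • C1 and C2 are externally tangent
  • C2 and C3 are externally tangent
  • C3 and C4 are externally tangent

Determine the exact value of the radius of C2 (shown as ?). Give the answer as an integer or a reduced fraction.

1. [ext C1·C2]  r_C2² + (26/3)r_C2 − 560/3 = 0  ⇒  r_C2 = 10 (r>0 drops 1)
2. [ext C2·C3]  r_C2² + 4r_C2 − 140 = 0  ⇒  r_C2 = 10 (r>0 drops 1)

10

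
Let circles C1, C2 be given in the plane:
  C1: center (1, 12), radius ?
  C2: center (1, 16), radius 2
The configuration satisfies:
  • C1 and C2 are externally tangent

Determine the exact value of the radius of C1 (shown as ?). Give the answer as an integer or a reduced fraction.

2

1. [ext C1·C2]  r_C1² + 4r_C1 − 12 = 0  ⇒  r_C1 = 2 (r>0 drops 1)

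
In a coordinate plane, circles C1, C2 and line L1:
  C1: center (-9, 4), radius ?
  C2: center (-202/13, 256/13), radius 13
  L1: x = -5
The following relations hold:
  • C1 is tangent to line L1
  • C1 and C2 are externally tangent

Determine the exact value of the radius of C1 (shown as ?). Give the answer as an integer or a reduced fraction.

4

1. [C1‖L1]  r_C1² − 16 = 0  ⇒  r_C1 = 4 (r>0 drops 1)
2. [ext C1·C2]  r_C1² + 26r_C1 − 120 = 0  ⇒  r_C1 = 4 (r>0 drops 1)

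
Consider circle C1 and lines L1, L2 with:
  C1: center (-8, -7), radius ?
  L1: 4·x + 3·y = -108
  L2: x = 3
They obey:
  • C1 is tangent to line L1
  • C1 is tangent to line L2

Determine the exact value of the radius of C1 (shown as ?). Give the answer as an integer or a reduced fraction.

1. [C1‖L1]  r_C1² − 121 = 0  ⇒  r_C1 = 11 (r>0 drops 1)
2. [C1‖L2]  r_C1² − 121 = 0  ⇒  r_C1 = 11 (r>0 drops 1)

11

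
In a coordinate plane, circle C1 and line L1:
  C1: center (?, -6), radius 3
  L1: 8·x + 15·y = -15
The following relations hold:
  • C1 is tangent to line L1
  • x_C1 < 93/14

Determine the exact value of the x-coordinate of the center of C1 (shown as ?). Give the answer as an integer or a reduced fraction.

1. [C1‖L1]  x_C1² − (75/4)x_C1 + 189/4 = 0  ⇒  x_C1 = 3 or 63/4
2. given x_C1 < 93/14: keep 3

3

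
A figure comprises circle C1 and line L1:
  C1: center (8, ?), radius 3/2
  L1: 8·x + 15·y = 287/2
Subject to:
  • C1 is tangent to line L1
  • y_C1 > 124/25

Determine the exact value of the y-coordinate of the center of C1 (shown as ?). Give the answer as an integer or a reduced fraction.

7

1. [C1‖L1]  y_C1² − (53/5)y_C1 + 126/5 = 0  ⇒  y_C1 = 18/5 or 7
2. given y_C1 > 124/25: keep 7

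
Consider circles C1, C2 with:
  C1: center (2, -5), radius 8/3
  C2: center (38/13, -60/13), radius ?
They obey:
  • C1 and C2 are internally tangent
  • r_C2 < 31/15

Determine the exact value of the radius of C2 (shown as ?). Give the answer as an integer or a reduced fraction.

5/3

1. [int C1,C2]  r_C2² − (16/3)r_C2 + 55/9 = 0  ⇒  r_C2 = 5/3 or 11/3
2. given r_C2 < 31/15: keep 5/3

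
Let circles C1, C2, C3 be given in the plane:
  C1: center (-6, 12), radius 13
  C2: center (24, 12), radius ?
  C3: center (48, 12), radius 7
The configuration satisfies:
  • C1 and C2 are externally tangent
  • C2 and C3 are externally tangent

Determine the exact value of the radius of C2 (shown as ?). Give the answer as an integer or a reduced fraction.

17

1. [ext C1·C2]  r_C2² + 26r_C2 − 731 = 0  ⇒  r_C2 = 17 (r>0 drops 1)
2. [ext C2·C3]  r_C2² + 14r_C2 − 527 = 0  ⇒  r_C2 = 17 (r>0 drops 1)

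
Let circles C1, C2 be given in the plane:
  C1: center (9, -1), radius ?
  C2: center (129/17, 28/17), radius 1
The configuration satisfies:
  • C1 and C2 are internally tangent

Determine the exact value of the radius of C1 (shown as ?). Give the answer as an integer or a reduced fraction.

1. [int C1,C2]  r_C1² − 2r_C1 − 8 = 0  ⇒  r_C1 = 4 (r>0 drops 1)

4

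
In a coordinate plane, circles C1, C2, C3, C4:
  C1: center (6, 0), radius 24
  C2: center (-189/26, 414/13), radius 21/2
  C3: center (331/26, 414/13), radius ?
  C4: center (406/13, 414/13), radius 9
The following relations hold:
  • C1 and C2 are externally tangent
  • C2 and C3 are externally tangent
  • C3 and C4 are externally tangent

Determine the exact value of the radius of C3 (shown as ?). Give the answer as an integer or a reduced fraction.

19/2

1. [ext C2·C3]  r_C3² + 21r_C3 − 1159/4 = 0  ⇒  r_C3 = 19/2 (r>0 drops 1)
2. [ext C3·C4]  r_C3² + 18r_C3 − 1045/4 = 0  ⇒  r_C3 = 19/2 (r>0 drops 1)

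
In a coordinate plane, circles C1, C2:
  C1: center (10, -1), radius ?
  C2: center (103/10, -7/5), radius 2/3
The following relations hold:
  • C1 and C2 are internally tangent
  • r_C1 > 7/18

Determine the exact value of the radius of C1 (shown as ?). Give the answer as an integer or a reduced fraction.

7/6

1. [int C1,C2]  r_C1² − (4/3)r_C1 + 7/36 = 0  ⇒  r_C1 = 1/6 or 7/6
2. given r_C1 > 7/18: keep 7/6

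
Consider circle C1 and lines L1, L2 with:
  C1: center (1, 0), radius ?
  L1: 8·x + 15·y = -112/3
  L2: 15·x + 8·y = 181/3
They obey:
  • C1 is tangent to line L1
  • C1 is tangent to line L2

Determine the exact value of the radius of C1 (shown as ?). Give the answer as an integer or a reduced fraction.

1. [C1‖L1]  r_C1² − 64/9 = 0  ⇒  r_C1 = 8/3 (r>0 drops 1)
2. [C1‖L2]  r_C1² − 64/9 = 0  ⇒  r_C1 = 8/3 (r>0 drops 1)

8/3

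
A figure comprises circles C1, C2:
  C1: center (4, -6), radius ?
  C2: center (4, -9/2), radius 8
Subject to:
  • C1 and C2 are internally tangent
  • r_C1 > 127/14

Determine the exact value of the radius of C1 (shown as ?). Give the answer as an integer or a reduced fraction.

19/2

1. [int C1,C2]  r_C1² − 16r_C1 + 247/4 = 0  ⇒  r_C1 = 13/2 or 19/2
2. given r_C1 > 127/14: keep 19/2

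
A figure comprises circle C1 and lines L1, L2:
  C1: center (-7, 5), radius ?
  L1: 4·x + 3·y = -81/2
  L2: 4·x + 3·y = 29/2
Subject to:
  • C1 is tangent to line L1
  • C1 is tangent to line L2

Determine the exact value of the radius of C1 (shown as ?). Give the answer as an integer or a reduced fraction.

1. [C1‖L1]  r_C1² − 121/4 = 0  ⇒  r_C1 = 11/2 (r>0 drops 1)
2. [C1‖L2]  r_C1² − 121/4 = 0  ⇒  r_C1 = 11/2 (r>0 drops 1)

11/2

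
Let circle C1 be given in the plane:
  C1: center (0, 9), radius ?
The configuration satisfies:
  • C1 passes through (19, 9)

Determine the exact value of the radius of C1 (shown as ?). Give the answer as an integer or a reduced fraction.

1. [C1∋P]  r_C1² − 361 = 0  ⇒  r_C1 = 19 (r>0 drops 1)

19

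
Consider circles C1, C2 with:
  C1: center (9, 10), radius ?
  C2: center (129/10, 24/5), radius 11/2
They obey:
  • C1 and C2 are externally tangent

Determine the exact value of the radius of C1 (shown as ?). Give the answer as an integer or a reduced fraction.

1. [ext C1·C2]  r_C1² + 11r_C1 − 12 = 0  ⇒  r_C1 = 1 (r>0 drops 1)

1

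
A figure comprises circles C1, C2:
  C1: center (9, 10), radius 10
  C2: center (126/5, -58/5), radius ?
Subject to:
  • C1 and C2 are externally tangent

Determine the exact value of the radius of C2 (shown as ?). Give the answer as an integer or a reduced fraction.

1. [ext C1·C2]  r_C2² + 20r_C2 − 629 = 0  ⇒  r_C2 = 17 (r>0 drops 1)

17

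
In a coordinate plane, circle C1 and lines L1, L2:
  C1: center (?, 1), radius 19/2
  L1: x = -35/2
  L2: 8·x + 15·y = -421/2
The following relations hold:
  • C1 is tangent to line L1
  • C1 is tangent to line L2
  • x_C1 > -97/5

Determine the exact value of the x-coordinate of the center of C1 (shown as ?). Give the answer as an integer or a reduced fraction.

1. [C1‖L1]  x_C1² + 35x_C1 + 216 = 0  ⇒  x_C1 = -27 or -8
2. [C1‖L2]  x_C1² + (451/8)x_C1 + 387 = 0  ⇒  x_C1 = -387/8 or -8

-8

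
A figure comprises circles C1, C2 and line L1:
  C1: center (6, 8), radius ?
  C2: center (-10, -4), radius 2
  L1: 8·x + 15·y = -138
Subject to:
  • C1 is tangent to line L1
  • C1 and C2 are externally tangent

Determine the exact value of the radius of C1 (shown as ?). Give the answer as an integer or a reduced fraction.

18

1. [C1‖L1]  r_C1² − 324 = 0  ⇒  r_C1 = 18 (r>0 drops 1)
2. [ext C1·C2]  r_C1² + 4r_C1 − 396 = 0  ⇒  r_C1 = 18 (r>0 drops 1)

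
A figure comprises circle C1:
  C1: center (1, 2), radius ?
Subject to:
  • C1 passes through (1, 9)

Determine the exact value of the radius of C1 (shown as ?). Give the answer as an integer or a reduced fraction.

7

1. [C1∋P]  r_C1² − 49 = 0  ⇒  r_C1 = 7 (r>0 drops 1)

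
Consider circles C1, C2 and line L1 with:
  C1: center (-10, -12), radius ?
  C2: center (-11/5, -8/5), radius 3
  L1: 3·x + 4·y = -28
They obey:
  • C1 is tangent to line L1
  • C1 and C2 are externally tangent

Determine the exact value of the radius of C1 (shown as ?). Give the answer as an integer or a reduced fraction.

10

1. [C1‖L1]  r_C1² − 100 = 0  ⇒  r_C1 = 10 (r>0 drops 1)
2. [ext C1·C2]  r_C1² + 6r_C1 − 160 = 0  ⇒  r_C1 = 10 (r>0 drops 1)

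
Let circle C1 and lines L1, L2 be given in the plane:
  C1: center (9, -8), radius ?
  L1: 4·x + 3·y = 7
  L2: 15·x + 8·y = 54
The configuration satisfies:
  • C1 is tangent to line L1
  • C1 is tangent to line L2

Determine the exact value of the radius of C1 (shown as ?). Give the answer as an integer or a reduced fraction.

1. [C1‖L1]  r_C1² − 1 = 0  ⇒  r_C1 = 1 (r>0 drops 1)
2. [C1‖L2]  r_C1² − 1 = 0  ⇒  r_C1 = 1 (r>0 drops 1)

1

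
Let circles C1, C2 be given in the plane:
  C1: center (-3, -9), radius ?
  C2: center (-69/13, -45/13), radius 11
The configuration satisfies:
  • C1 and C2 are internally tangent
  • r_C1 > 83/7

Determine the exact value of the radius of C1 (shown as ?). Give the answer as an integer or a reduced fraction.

1. [int C1,C2]  r_C1² − 22r_C1 + 85 = 0  ⇒  r_C1 = 5 or 17
2. given r_C1 > 83/7: keep 17

17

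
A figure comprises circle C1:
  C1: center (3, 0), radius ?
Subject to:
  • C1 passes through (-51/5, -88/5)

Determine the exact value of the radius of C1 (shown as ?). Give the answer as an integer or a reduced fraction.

22

1. [C1∋P]  r_C1² − 484 = 0  ⇒  r_C1 = 22 (r>0 drops 1)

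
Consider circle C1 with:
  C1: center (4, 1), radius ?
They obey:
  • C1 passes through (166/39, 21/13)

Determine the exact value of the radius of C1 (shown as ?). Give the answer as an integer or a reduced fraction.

2/3

1. [C1∋P]  r_C1² − 4/9 = 0  ⇒  r_C1 = 2/3 (r>0 drops 1)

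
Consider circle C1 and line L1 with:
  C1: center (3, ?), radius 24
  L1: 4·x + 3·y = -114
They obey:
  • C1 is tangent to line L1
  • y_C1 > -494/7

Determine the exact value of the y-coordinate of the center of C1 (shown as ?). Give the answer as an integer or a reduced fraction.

1. [C1‖L1]  y_C1² + 84y_C1 + 164 = 0  ⇒  y_C1 = -82 or -2
2. given y_C1 > -494/7: keep -2

-2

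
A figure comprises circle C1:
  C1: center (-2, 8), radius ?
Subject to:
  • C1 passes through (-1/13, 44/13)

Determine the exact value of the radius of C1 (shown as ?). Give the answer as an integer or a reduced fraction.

1. [C1∋P]  r_C1² − 25 = 0  ⇒  r_C1 = 5 (r>0 drops 1)

5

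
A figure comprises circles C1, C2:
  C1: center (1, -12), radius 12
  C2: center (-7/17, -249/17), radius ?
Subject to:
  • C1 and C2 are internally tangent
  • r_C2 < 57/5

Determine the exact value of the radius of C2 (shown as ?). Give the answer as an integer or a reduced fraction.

9

1. [int C1,C2]  r_C2² − 24r_C2 + 135 = 0  ⇒  r_C2 = 9 or 15
2. given r_C2 < 57/5: keep 9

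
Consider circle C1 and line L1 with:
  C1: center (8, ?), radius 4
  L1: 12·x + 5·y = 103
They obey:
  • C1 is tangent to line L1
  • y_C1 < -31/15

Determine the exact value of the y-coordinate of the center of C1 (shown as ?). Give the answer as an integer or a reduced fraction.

1. [C1‖L1]  y_C1² − (14/5)y_C1 − 531/5 = 0  ⇒  y_C1 = -9 or 59/5
2. given y_C1 < -31/15: keep -9

-9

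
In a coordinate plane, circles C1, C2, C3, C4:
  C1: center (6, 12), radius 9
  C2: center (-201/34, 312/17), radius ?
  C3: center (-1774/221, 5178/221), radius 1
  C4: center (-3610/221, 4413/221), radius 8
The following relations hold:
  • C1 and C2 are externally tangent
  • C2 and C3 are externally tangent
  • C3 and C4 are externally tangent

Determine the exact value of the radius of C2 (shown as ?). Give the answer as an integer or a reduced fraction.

9/2

1. [ext C1·C2]  r_C2² + 18r_C2 − 405/4 = 0  ⇒  r_C2 = 9/2 (r>0 drops 1)
2. [ext C2·C3]  r_C2² + 2r_C2 − 117/4 = 0  ⇒  r_C2 = 9/2 (r>0 drops 1)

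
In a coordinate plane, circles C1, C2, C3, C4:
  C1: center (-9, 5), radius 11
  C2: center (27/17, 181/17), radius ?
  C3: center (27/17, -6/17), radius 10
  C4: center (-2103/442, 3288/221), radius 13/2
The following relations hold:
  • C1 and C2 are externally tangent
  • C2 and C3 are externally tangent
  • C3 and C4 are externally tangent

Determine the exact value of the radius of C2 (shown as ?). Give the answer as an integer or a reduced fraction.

1. [ext C1·C2]  r_C2² + 22r_C2 − 23 = 0  ⇒  r_C2 = 1 (r>0 drops 1)
2. [ext C2·C3]  r_C2² + 20r_C2 − 21 = 0  ⇒  r_C2 = 1 (r>0 drops 1)

1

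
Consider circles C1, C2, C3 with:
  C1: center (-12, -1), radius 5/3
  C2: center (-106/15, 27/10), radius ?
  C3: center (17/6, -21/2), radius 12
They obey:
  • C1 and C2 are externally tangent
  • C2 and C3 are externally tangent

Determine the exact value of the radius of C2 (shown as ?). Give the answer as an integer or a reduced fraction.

1. [ext C1·C2]  r_C2² + (10/3)r_C2 − 141/4 = 0  ⇒  r_C2 = 9/2 (r>0 drops 1)
2. [ext C2·C3]  r_C2² + 24r_C2 − 513/4 = 0  ⇒  r_C2 = 9/2 (r>0 drops 1)

9/2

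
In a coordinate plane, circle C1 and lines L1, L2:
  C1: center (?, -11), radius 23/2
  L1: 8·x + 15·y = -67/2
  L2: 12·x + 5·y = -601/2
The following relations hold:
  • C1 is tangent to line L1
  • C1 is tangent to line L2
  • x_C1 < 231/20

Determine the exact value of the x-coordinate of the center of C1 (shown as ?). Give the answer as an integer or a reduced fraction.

1. [C1‖L1]  x_C1² − (263/8)x_C1 − 327 = 0  ⇒  x_C1 = -8 or 327/8
2. [C1‖L2]  x_C1² + (491/12)x_C1 + 790/3 = 0  ⇒  x_C1 = -395/12 or -8

-8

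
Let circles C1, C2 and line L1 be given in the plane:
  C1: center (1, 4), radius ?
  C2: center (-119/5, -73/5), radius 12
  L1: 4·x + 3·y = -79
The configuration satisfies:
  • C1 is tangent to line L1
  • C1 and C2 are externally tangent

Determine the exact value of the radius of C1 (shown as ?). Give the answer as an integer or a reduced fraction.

19

1. [C1‖L1]  r_C1² − 361 = 0  ⇒  r_C1 = 19 (r>0 drops 1)
2. [ext C1·C2]  r_C1² + 24r_C1 − 817 = 0  ⇒  r_C1 = 19 (r>0 drops 1)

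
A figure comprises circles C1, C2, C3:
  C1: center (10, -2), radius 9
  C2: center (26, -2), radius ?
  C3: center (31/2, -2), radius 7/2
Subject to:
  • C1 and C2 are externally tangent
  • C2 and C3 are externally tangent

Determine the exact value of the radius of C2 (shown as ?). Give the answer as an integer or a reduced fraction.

1. [ext C1·C2]  r_C2² + 18r_C2 − 175 = 0  ⇒  r_C2 = 7 (r>0 drops 1)
2. [ext C2·C3]  r_C2² + 7r_C2 − 98 = 0  ⇒  r_C2 = 7 (r>0 drops 1)

7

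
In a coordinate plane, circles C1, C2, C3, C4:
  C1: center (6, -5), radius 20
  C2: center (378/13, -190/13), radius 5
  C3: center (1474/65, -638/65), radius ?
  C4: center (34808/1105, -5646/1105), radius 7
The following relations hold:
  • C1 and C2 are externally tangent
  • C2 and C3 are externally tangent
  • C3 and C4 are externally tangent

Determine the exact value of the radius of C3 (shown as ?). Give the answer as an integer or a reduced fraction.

1. [ext C2·C3]  r_C3² + 10r_C3 − 39 = 0  ⇒  r_C3 = 3 (r>0 drops 1)
2. [ext C3·C4]  r_C3² + 14r_C3 − 51 = 0  ⇒  r_C3 = 3 (r>0 drops 1)

3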